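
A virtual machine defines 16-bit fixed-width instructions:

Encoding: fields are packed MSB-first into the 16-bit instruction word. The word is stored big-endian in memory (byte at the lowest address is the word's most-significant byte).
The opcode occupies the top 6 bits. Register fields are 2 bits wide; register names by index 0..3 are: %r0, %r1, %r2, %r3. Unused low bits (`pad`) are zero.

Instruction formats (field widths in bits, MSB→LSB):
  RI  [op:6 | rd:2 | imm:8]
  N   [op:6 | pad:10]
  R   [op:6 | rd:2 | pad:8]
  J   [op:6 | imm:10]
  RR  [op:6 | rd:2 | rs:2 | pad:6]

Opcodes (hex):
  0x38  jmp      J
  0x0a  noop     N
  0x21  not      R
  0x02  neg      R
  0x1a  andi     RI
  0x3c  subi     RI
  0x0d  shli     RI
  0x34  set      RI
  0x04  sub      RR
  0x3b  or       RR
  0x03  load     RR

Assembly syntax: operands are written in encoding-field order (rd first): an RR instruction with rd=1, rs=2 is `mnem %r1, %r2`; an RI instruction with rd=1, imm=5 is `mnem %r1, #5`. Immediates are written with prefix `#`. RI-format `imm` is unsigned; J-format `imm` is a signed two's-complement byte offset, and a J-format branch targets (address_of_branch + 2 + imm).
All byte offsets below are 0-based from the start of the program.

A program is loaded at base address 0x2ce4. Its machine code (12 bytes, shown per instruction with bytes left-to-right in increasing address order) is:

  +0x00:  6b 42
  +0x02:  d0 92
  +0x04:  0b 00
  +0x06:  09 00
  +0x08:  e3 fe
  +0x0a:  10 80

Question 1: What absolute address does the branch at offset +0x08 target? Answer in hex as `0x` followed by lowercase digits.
0x2cec

off 0x08: read e3 fe as big → 0xe3fe
  op=0xe3fe>>10=0x38 ⇒ jmp (J)
  [9:0] imm=1022 (s10→-2) = #-2
  target = base 0x2ce4 + off 0x08 + 2 + imm -2 = 0x2cec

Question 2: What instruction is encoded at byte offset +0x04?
neg %r3

+0x04: 0b 00 ⇒ word 0x0b00 (big)
  opcode bits[15:10]=0x2: neg/R
  [9:8] rd=3 = %r3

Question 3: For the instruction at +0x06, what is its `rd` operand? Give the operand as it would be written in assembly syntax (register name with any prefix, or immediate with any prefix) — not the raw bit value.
[06] 09 00 → 0x0900
  opcode bits[15:10]=0x2: neg/R
  rd: (w>>8)&0x3=0x1 → %r1

%r1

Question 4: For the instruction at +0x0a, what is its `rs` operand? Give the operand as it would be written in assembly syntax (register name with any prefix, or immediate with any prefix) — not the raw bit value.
@+0a  big-endian(10 80) = 0x1080
  op=0x1080>>10=0x4 ⇒ sub (RR)
  rd@[9:8]=0x0 ⇒ %r0
  rs@[7:6]=0x2 ⇒ %r2

%r2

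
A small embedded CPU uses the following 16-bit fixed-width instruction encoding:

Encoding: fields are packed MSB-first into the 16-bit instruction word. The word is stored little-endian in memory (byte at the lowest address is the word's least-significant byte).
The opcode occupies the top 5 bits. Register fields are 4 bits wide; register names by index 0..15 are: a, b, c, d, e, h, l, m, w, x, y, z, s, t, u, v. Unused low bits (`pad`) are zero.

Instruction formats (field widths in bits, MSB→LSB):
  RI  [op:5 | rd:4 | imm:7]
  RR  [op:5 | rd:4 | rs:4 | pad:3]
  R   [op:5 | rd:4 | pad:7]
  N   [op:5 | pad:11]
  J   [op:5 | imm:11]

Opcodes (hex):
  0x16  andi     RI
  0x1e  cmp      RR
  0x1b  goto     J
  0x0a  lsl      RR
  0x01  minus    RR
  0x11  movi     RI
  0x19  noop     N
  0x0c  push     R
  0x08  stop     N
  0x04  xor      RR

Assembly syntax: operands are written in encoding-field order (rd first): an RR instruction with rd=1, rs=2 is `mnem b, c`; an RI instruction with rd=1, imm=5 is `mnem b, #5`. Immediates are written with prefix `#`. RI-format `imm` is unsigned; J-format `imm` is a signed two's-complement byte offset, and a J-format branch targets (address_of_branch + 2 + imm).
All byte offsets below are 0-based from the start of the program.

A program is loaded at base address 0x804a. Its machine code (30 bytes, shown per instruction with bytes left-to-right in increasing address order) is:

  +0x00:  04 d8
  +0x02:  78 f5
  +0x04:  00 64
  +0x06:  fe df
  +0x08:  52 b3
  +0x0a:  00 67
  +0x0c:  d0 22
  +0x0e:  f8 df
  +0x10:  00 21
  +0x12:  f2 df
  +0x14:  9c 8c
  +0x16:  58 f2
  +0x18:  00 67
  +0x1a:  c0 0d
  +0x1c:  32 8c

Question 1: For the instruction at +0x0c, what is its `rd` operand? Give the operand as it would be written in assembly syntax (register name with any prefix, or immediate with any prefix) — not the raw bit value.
h

+0x0c: d0 22 ⇒ word 0x22d0 (little)
  op=0x22d0>>11=0x4 ⇒ xor (RR)
  rd: (w>>7)&0xf=0x5 → h
  rs: (w>>3)&0xf=0xa → y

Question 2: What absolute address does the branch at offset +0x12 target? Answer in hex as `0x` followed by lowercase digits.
0x8050

off 0x12: read f2 df as little → 0xdff2
  opcode bits[15:11]=0x1b: goto/J
  [10:0] imm=2034 (s11→-14) = #-14
  target = base 0x804a + off 0x12 + 2 + imm -14 = 0x8050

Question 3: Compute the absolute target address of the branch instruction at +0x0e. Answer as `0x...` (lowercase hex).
0x8052

+0x0e: f8 df ⇒ word 0xdff8 (little)
  op=0xdff8>>11=0x1b ⇒ goto (J)
  imm@[10:0]=0x7f8 (s11→-8) ⇒ #-8
  target = base 0x804a + off 0x0e + 2 + imm -8 = 0x8052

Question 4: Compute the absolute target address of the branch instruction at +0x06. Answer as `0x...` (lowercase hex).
0x8050

@+06  little-endian(fe df) = 0xdffe
  opcode bits[15:11]=0x1b: goto/J
  [10:0] imm=2046 (s11→-2) = #-2
  target = base 0x804a + off 0x06 + 2 + imm -2 = 0x8050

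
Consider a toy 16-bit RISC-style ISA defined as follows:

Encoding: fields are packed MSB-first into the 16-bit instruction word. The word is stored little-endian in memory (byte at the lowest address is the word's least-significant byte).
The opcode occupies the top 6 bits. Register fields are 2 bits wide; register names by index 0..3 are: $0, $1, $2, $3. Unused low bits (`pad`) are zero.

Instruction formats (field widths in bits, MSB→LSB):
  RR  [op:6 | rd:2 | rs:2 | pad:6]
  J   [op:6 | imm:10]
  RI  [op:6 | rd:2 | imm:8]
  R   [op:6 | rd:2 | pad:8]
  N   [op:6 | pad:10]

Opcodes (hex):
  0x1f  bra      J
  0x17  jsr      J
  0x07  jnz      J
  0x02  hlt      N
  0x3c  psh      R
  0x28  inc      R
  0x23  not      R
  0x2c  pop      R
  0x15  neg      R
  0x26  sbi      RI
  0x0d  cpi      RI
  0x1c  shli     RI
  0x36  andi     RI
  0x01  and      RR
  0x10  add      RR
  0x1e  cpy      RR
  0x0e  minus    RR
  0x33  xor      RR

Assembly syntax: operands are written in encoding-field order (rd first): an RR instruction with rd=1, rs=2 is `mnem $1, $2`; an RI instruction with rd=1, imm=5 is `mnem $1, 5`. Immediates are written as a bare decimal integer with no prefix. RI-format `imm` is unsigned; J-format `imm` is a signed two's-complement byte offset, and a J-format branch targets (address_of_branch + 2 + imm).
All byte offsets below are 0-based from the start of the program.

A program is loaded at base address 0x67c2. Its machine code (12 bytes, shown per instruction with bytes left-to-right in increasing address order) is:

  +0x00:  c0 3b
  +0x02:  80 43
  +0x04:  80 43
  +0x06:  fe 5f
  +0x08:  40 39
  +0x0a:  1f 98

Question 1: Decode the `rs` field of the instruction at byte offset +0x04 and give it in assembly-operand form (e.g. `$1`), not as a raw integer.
$2

off 0x04: read 80 43 as little → 0x4380
  op=0x4380>>10=0x10 ⇒ add (RR)
  rd@[9:8]=0x3 ⇒ $3
  rs@[7:6]=0x2 ⇒ $2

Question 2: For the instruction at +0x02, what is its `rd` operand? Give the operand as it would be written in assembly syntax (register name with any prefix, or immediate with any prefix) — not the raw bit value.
[02] 80 43 → 0x4380
  opcode bits[15:10]=0x10: add/RR
  rd: (w>>8)&0x3=0x3 → $3
  rs: (w>>6)&0x3=0x2 → $2

$3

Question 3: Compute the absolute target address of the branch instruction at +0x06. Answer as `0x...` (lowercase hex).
off 0x06: read fe 5f as little → 0x5ffe
  opcode bits[15:10]=0x17: jsr/J
  imm: (w>>0)&0x3ff=0x3fe (s10→-2) → -2
  target = base 0x67c2 + off 0x06 + 2 + imm -2 = 0x67c8

0x67c8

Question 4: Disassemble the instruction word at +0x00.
minus $3, $3

@+00  little-endian(c0 3b) = 0x3bc0
  top 6b → 0xe → minus [RR]
  rd: (w>>8)&0x3=0x3 → $3
  rs: (w>>6)&0x3=0x3 → $3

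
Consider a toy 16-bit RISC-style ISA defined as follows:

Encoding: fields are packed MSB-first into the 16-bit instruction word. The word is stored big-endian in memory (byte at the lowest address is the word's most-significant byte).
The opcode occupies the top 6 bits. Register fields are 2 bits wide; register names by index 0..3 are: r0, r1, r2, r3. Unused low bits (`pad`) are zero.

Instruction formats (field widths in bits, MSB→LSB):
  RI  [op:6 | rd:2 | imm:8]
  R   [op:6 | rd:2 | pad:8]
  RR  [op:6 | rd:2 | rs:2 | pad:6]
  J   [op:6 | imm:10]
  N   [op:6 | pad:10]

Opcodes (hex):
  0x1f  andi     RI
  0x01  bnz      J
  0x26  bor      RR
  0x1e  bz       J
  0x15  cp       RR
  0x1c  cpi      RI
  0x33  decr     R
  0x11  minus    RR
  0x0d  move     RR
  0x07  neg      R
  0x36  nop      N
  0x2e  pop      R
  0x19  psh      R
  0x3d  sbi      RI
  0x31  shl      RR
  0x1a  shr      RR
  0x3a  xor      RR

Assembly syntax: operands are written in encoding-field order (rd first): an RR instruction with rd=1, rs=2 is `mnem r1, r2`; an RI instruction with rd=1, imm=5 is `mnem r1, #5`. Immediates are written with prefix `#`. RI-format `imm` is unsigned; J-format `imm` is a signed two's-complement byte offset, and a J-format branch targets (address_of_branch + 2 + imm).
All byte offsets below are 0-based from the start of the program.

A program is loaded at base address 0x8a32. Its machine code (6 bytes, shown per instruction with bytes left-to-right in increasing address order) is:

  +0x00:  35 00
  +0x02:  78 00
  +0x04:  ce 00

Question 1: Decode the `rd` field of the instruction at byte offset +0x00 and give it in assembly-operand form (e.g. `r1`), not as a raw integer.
r1

off 0x00: read 35 00 as big → 0x3500
  opcode bits[15:10]=0xd: move/RR
  rd: (w>>8)&0x3=0x1 → r1
  rs: (w>>6)&0x3=0x0 → r0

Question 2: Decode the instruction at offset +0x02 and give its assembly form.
bz #0

off 0x02: read 78 00 as big → 0x7800
  opcode bits[15:10]=0x1e: bz/J
  [9:0] imm=0 = #0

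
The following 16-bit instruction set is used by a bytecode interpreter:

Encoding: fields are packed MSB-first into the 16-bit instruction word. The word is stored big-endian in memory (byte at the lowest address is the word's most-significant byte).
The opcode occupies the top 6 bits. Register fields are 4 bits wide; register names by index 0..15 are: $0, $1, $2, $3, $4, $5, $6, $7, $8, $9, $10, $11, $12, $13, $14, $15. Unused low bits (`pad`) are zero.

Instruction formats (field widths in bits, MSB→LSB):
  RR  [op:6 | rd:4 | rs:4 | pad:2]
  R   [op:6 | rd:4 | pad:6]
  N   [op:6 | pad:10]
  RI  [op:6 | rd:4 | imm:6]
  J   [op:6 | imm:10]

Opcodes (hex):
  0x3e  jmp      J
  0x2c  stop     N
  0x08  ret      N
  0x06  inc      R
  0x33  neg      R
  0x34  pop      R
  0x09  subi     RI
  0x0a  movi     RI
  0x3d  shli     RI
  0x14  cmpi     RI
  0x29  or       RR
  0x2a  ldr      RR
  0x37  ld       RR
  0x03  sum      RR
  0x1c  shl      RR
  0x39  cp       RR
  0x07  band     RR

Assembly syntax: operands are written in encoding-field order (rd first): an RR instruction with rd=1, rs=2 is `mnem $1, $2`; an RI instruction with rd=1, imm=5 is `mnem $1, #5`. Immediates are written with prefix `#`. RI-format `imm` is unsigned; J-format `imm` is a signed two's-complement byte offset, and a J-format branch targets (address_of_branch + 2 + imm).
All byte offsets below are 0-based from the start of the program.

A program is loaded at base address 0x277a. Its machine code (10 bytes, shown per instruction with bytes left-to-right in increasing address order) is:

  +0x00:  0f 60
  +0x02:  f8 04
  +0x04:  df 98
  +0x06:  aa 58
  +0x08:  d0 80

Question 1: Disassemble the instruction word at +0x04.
[04] df 98 → 0xdf98
  top 6b → 0x37 → ld [RR]
  rd: (w>>6)&0xf=0xe → $14
  rs: (w>>2)&0xf=0x6 → $6

ld $14, $6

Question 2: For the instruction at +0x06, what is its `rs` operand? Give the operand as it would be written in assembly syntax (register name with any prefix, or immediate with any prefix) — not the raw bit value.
$6

+0x06: aa 58 ⇒ word 0xaa58 (big)
  op=0xaa58>>10=0x2a ⇒ ldr (RR)
  [9:6] rd=9 = $9
  [5:2] rs=6 = $6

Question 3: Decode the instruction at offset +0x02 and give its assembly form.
@+02  big-endian(f8 04) = 0xf804
  top 6b → 0x3e → jmp [J]
  imm: (w>>0)&0x3ff=0x4 → #4

jmp #4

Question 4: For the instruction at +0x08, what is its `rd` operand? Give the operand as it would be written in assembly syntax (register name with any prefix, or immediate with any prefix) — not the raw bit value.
+0x08: d0 80 ⇒ word 0xd080 (big)
  opcode bits[15:10]=0x34: pop/R
  rd@[9:6]=0x2 ⇒ $2

$2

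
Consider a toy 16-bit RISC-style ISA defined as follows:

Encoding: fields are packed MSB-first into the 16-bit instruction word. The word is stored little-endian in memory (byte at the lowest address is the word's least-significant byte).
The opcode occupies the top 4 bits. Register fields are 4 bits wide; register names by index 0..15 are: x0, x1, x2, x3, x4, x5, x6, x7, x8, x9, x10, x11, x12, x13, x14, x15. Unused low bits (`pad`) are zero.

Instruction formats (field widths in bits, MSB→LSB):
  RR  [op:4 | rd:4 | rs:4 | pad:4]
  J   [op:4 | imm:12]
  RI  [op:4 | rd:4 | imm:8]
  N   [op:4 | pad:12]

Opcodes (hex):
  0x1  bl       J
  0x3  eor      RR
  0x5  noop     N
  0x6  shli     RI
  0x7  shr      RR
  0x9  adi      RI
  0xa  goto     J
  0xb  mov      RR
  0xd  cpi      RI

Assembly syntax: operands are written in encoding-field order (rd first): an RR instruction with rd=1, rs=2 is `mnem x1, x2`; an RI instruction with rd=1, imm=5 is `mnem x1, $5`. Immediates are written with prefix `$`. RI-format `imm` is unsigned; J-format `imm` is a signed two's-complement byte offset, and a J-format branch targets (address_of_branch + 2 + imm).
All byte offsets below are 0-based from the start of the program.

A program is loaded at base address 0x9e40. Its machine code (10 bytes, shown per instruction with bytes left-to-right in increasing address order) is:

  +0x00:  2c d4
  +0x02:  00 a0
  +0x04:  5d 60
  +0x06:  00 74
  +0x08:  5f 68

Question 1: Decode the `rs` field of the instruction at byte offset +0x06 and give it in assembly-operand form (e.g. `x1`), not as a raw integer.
x0

off 0x06: read 00 74 as little → 0x7400
  op=0x7400>>12=0x7 ⇒ shr (RR)
  [11:8] rd=4 = x4
  [7:4] rs=0 = x0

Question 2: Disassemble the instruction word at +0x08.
+0x08: 5f 68 ⇒ word 0x685f (little)
  op=0x685f>>12=0x6 ⇒ shli (RI)
  rd: (w>>8)&0xf=0x8 → x8
  imm: (w>>0)&0xff=0x5f → $95

shli x8, $95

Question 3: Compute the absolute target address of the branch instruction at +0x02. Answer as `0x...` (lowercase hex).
off 0x02: read 00 a0 as little → 0xa000
  top 4b → 0xa → goto [J]
  imm@[11:0]=0x0 ⇒ $0
  target = base 0x9e40 + off 0x02 + 2 + imm 0 = 0x9e44

0x9e44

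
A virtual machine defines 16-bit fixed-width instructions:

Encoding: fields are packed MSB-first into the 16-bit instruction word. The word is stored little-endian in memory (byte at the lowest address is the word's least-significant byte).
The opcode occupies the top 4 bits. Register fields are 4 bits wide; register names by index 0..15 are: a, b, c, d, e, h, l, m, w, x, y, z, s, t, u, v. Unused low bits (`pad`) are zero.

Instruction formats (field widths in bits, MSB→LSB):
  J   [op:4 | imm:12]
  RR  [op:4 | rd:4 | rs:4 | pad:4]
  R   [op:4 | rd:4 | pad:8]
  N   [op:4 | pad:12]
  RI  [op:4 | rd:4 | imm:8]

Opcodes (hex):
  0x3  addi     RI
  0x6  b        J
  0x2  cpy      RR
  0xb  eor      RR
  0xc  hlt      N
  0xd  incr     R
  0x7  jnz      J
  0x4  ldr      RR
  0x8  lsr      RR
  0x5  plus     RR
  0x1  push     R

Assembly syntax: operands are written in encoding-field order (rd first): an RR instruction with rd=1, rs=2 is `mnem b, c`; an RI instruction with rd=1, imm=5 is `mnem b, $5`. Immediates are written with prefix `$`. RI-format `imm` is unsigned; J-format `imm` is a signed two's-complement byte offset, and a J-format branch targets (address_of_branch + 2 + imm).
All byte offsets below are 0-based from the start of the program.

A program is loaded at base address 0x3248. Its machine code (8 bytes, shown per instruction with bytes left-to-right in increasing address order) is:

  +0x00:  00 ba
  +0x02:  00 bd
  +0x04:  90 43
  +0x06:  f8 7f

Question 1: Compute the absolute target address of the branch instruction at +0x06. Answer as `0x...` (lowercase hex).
0x3248

off 0x06: read f8 7f as little → 0x7ff8
  top 4b → 0x7 → jnz [J]
  imm@[11:0]=0xff8 (s12→-8) ⇒ $-8
  target = base 0x3248 + off 0x06 + 2 + imm -8 = 0x3248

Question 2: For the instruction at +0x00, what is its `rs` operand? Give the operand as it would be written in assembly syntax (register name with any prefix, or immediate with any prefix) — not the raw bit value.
[00] 00 ba → 0xba00
  op=0xba00>>12=0xb ⇒ eor (RR)
  rd: (w>>8)&0xf=0xa → y
  rs: (w>>4)&0xf=0x0 → a

a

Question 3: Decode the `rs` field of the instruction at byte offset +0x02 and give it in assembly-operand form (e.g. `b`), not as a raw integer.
@+02  little-endian(00 bd) = 0xbd00
  top 4b → 0xb → eor [RR]
  [11:8] rd=13 = t
  [7:4] rs=0 = a

a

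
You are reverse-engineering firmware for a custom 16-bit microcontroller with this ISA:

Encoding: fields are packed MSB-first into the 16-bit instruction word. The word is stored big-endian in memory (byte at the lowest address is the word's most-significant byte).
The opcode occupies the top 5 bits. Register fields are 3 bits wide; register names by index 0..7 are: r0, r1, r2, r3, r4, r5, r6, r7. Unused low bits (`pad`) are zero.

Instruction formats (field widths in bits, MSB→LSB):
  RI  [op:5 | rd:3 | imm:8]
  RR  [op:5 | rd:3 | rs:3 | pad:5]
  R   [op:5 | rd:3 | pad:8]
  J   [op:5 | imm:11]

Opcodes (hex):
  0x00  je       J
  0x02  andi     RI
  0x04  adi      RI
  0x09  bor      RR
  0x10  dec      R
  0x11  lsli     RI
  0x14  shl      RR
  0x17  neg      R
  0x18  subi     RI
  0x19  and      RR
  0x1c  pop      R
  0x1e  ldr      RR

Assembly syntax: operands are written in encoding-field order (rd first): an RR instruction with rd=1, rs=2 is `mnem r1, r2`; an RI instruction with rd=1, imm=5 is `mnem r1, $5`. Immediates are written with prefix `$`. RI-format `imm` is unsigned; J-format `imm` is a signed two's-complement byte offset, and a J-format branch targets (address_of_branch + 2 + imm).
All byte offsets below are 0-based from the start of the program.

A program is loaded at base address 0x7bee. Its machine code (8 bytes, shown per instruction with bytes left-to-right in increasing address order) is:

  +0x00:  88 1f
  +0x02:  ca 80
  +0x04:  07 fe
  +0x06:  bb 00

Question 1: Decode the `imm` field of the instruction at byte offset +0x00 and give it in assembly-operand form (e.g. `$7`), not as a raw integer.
[00] 88 1f → 0x881f
  op=0x881f>>11=0x11 ⇒ lsli (RI)
  rd: (w>>8)&0x7=0x0 → r0
  imm: (w>>0)&0xff=0x1f → $31

$31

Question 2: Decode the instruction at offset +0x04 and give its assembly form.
je $-2

+0x04: 07 fe ⇒ word 0x07fe (big)
  opcode bits[15:11]=0x0: je/J
  imm: (w>>0)&0x7ff=0x7fe (s11→-2) → $-2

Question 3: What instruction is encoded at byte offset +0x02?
off 0x02: read ca 80 as big → 0xca80
  top 5b → 0x19 → and [RR]
  rd: (w>>8)&0x7=0x2 → r2
  rs: (w>>5)&0x7=0x4 → r4

and r2, r4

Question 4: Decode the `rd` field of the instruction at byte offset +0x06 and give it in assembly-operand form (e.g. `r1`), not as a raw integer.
r3

[06] bb 00 → 0xbb00
  op=0xbb00>>11=0x17 ⇒ neg (R)
  [10:8] rd=3 = r3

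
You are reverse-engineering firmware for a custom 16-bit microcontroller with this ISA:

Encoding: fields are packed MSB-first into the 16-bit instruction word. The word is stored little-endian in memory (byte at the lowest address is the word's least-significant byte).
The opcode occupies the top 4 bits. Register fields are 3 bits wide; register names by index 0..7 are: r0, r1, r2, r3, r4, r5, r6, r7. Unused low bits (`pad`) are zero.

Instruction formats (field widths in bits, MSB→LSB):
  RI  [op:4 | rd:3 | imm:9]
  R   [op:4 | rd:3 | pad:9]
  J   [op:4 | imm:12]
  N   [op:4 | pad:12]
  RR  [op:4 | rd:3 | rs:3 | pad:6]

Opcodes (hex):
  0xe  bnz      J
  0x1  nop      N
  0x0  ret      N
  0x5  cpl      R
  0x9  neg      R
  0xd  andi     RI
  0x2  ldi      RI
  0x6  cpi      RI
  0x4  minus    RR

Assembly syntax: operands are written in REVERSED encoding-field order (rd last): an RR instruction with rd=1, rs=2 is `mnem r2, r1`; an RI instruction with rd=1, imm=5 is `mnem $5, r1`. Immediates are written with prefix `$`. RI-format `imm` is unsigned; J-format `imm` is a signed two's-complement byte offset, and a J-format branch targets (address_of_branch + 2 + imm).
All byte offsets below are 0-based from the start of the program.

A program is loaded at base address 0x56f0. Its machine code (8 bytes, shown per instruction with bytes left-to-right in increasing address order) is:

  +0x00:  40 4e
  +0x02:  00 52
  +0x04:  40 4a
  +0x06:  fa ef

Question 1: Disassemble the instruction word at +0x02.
off 0x02: read 00 52 as little → 0x5200
  top 4b → 0x5 → cpl [R]
  rd: (w>>9)&0x7=0x1 → r1

cpl r1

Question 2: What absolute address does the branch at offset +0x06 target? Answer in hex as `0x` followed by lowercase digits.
0x56f2

+0x06: fa ef ⇒ word 0xeffa (little)
  op=0xeffa>>12=0xe ⇒ bnz (J)
  imm: (w>>0)&0xfff=0xffa (s12→-6) → $-6
  target = base 0x56f0 + off 0x06 + 2 + imm -6 = 0x56f2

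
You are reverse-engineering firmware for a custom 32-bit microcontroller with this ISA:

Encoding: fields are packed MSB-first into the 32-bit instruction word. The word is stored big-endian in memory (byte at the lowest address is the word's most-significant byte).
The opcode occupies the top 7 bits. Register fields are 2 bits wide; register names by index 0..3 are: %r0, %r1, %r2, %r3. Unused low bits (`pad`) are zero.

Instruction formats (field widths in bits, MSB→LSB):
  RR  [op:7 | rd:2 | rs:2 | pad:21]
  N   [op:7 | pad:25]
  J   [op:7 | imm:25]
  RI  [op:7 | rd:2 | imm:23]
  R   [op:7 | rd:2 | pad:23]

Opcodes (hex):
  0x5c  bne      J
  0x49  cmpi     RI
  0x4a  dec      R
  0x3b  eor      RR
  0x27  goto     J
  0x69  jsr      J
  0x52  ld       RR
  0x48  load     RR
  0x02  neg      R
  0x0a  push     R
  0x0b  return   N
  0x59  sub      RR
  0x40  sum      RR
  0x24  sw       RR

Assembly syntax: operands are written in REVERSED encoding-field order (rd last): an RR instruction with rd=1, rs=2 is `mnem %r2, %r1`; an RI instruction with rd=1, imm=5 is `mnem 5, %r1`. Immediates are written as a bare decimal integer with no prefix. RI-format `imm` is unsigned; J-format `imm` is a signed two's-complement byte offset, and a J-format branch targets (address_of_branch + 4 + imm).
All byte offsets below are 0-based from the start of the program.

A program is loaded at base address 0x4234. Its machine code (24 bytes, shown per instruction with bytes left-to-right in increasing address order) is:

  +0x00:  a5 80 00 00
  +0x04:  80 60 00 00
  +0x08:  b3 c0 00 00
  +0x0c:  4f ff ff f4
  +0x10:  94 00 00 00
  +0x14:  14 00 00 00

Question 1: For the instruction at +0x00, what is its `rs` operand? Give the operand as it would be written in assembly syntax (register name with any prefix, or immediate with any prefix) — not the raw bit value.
%r0

[00] a5 80 00 00 → 0xa5800000
  top 7b → 0x52 → ld [RR]
  rd: (w>>23)&0x3=0x3 → %r3
  rs: (w>>21)&0x3=0x0 → %r0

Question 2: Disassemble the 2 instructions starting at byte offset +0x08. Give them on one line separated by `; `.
sub %r2, %r3; goto -12

off 0x08: read b3 c0 00 00 as big → 0xb3c00000
  opcode bits[31:25]=0x59: sub/RR
  [24:23] rd=3 = %r3
  [22:21] rs=2 = %r2
off 0x0c: read 4f ff ff f4 as big → 0x4ffffff4
  opcode bits[31:25]=0x27: goto/J
  [24:0] imm=33554420 (s25→-12) = -12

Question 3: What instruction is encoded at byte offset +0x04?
sum %r3, %r0

+0x04: 80 60 00 00 ⇒ word 0x80600000 (big)
  top 7b → 0x40 → sum [RR]
  [24:23] rd=0 = %r0
  [22:21] rs=3 = %r3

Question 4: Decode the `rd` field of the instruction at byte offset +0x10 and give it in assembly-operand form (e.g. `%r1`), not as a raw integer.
%r0

@+10  big-endian(94 00 00 00) = 0x94000000
  op=0x94000000>>25=0x4a ⇒ dec (R)
  rd@[24:23]=0x0 ⇒ %r0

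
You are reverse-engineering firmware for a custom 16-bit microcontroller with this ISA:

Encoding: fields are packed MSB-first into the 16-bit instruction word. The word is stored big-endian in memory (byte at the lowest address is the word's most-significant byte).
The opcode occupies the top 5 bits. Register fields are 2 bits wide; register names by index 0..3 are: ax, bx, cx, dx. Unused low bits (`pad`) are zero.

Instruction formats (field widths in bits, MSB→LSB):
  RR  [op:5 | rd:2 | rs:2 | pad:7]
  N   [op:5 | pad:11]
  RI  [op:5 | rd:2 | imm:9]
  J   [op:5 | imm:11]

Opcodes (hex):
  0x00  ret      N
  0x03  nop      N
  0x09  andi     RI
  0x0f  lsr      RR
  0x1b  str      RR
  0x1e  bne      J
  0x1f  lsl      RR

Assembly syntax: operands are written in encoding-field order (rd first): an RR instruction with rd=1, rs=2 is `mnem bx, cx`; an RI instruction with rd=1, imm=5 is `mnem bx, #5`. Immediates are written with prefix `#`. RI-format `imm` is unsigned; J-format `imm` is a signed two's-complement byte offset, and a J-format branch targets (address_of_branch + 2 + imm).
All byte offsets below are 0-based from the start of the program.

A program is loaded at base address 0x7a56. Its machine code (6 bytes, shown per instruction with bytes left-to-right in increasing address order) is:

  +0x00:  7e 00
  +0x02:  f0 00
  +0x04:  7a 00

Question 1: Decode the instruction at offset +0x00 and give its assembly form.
lsr dx, ax

[00] 7e 00 → 0x7e00
  opcode bits[15:11]=0xf: lsr/RR
  [10:9] rd=3 = dx
  [8:7] rs=0 = ax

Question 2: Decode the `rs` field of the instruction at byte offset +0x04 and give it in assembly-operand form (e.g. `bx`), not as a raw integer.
ax

[04] 7a 00 → 0x7a00
  opcode bits[15:11]=0xf: lsr/RR
  rd@[10:9]=0x1 ⇒ bx
  rs@[8:7]=0x0 ⇒ ax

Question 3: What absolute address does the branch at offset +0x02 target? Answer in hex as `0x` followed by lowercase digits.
+0x02: f0 00 ⇒ word 0xf000 (big)
  opcode bits[15:11]=0x1e: bne/J
  imm: (w>>0)&0x7ff=0x0 → #0
  target = base 0x7a56 + off 0x02 + 2 + imm 0 = 0x7a5a

0x7a5a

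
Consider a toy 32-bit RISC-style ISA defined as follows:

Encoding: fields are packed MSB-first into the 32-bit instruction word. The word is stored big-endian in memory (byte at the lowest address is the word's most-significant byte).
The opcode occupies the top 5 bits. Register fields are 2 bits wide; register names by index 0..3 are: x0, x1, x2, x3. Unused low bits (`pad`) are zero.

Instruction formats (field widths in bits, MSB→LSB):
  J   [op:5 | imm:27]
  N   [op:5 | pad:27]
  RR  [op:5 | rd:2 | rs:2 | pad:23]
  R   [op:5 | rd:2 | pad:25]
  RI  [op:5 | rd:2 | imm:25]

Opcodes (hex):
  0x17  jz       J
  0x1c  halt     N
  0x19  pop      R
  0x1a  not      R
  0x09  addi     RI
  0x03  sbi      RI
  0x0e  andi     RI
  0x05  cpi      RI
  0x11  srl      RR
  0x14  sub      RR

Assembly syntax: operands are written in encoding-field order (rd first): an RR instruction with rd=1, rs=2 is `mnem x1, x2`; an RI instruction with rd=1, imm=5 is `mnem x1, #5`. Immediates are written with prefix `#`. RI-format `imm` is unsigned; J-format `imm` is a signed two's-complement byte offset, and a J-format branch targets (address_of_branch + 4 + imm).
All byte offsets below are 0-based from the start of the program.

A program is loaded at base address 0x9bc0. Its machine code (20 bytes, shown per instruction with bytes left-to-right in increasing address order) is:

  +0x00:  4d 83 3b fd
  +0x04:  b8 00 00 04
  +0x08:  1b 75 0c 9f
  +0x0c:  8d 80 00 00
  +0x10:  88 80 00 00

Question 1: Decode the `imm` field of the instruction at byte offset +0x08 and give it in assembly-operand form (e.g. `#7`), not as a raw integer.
#24448159

[08] 1b 75 0c 9f → 0x1b750c9f
  top 5b → 0x3 → sbi [RI]
  [26:25] rd=1 = x1
  [24:0] imm=24448159 = #24448159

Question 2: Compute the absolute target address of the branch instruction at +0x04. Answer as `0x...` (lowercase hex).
0x9bcc

[04] b8 00 00 04 → 0xb8000004
  top 5b → 0x17 → jz [J]
  imm: (w>>0)&0x7ffffff=0x4 → #4
  target = base 0x9bc0 + off 0x04 + 4 + imm 4 = 0x9bcc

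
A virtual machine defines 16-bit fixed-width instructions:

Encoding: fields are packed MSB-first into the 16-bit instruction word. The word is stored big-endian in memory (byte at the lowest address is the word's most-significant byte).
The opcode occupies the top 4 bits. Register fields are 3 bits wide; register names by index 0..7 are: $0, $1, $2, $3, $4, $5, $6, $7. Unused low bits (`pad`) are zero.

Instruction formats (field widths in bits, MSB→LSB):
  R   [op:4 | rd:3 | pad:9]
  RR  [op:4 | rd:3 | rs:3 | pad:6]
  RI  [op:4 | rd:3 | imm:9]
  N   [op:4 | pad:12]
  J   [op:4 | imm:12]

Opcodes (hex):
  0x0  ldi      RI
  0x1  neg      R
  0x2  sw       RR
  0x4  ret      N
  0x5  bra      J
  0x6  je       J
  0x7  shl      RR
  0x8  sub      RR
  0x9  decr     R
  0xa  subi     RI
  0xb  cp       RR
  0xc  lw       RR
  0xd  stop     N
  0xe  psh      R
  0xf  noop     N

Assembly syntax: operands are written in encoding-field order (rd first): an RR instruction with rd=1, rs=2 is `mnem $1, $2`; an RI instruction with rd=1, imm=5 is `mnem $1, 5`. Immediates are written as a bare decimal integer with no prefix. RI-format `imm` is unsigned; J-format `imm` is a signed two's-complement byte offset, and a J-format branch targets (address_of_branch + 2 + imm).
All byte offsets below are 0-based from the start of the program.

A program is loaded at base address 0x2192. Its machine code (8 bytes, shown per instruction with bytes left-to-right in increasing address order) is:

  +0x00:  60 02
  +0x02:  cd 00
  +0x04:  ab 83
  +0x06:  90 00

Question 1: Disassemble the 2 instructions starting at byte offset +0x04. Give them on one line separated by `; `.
off 0x04: read ab 83 as big → 0xab83
  opcode bits[15:12]=0xa: subi/RI
  rd@[11:9]=0x5 ⇒ $5
  imm@[8:0]=0x183 ⇒ 387
off 0x06: read 90 00 as big → 0x9000
  opcode bits[15:12]=0x9: decr/R
  rd@[11:9]=0x0 ⇒ $0

subi $5, 387; decr $0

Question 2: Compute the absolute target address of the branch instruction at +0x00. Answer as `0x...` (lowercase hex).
off 0x00: read 60 02 as big → 0x6002
  top 4b → 0x6 → je [J]
  imm: (w>>0)&0xfff=0x2 → 2
  target = base 0x2192 + off 0x00 + 2 + imm 2 = 0x2196

0x2196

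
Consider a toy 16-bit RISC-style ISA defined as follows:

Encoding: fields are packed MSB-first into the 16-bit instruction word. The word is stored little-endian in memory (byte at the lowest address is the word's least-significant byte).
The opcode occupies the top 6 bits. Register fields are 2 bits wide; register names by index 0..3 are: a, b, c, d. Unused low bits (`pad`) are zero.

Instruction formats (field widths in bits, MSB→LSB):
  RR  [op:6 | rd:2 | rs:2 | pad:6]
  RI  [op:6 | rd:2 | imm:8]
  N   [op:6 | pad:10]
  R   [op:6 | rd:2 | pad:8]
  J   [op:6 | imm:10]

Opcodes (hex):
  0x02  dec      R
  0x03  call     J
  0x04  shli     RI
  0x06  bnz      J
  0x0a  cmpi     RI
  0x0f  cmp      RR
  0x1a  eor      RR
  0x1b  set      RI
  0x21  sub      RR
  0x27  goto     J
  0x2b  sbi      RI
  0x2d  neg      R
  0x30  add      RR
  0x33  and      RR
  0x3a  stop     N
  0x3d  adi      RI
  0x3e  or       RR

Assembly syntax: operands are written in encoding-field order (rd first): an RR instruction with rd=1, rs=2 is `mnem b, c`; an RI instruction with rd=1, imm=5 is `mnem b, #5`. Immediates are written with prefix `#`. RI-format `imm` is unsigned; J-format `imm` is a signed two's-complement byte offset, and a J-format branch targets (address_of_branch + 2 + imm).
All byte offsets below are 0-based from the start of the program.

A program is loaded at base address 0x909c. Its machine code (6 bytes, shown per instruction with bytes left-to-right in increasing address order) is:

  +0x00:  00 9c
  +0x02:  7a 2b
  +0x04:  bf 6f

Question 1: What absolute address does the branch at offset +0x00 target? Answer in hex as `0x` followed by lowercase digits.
@+00  little-endian(00 9c) = 0x9c00
  top 6b → 0x27 → goto [J]
  imm@[9:0]=0x0 ⇒ #0
  target = base 0x909c + off 0x00 + 2 + imm 0 = 0x909e

0x909e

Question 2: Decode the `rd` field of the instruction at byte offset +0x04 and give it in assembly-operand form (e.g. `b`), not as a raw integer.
@+04  little-endian(bf 6f) = 0x6fbf
  top 6b → 0x1b → set [RI]
  rd@[9:8]=0x3 ⇒ d
  imm@[7:0]=0xbf ⇒ #191

d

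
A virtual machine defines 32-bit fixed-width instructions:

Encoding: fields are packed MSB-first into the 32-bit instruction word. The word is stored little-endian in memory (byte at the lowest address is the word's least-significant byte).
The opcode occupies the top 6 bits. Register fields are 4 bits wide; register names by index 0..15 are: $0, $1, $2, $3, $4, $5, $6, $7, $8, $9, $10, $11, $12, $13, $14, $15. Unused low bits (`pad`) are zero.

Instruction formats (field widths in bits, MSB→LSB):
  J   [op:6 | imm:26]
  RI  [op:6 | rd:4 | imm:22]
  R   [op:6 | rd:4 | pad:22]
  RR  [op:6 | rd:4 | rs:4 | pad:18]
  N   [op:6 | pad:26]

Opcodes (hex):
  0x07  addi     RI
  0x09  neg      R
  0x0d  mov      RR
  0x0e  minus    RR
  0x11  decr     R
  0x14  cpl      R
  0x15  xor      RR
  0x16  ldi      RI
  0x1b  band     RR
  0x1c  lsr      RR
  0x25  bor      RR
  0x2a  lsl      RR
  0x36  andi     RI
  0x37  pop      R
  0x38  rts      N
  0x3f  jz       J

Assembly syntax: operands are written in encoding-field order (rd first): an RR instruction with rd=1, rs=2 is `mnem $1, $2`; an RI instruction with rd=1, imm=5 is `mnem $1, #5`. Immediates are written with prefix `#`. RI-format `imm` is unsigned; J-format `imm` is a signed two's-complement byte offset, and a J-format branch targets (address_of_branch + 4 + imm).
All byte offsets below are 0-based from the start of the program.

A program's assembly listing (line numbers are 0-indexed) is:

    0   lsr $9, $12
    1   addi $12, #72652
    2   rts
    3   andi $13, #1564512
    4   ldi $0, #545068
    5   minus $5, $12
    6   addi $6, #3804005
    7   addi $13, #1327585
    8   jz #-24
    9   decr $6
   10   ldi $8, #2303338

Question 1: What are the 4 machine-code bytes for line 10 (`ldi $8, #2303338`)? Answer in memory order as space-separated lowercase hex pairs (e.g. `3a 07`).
6a 25 23 5a

L10: ldi op=0x16:6|rd=8:4|imm=2303338:22 ⇒ 0x5a23256a ⇒ little 6a 25 23 5a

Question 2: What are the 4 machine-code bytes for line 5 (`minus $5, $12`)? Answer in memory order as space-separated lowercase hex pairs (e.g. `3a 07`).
00 00 70 39

line 5 (minus): pack op=0xe:6|rd=5:4|rs=12:4|pad=0:18 = 0x39700000; little→ 00 00 70 39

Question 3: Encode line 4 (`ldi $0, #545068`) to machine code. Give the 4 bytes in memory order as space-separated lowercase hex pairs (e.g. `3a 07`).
2c 51 08 58

4. ldi fields op=0x16:6|rd=0:4|imm=545068:22 → word 5808512ch → 2c 51 08 58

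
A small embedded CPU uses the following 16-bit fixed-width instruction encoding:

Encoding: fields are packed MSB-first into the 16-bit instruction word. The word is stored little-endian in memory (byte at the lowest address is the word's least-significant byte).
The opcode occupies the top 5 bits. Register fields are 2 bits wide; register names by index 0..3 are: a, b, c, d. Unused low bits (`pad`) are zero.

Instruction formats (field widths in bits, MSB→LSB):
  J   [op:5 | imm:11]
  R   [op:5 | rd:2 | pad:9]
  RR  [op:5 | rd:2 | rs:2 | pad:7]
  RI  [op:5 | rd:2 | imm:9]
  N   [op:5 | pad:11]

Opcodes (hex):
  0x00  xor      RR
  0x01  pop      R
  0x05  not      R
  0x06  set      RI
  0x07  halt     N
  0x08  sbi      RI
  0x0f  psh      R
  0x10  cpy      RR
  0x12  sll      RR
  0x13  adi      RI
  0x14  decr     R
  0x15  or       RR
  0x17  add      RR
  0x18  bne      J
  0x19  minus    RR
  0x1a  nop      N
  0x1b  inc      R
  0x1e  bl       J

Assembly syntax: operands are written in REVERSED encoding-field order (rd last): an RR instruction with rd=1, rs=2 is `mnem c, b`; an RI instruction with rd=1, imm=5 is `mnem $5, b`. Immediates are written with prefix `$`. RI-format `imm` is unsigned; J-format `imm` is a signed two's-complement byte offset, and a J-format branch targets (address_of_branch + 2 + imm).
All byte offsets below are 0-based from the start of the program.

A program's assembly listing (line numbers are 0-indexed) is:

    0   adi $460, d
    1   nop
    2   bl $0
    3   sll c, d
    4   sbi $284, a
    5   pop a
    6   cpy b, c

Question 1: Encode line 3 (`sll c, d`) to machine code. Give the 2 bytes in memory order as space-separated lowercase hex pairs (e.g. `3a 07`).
L3: sll op=0x12:5|rd=3:2|rs=2:2|pad=0:7 ⇒ 0x9700 ⇒ little 00 97

00 97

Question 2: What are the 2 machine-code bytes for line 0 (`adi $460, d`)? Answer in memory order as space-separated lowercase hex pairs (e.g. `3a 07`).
L0: adi op=0x13:5|rd=3:2|imm=460:9 ⇒ 0x9fcc ⇒ little cc 9f

cc 9f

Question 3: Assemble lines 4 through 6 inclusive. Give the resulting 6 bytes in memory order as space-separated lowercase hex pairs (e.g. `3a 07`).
1c 41 00 08 80 84

line 4 (sbi): pack op=0x8:5|rd=0:2|imm=284:9 = 0x411c; little→ 1c 41
line 5 (pop): pack op=0x1:5|rd=0:2|pad=0:9 = 0x0800; little→ 00 08
line 6 (cpy): pack op=0x10:5|rd=2:2|rs=1:2|pad=0:7 = 0x8480; little→ 80 84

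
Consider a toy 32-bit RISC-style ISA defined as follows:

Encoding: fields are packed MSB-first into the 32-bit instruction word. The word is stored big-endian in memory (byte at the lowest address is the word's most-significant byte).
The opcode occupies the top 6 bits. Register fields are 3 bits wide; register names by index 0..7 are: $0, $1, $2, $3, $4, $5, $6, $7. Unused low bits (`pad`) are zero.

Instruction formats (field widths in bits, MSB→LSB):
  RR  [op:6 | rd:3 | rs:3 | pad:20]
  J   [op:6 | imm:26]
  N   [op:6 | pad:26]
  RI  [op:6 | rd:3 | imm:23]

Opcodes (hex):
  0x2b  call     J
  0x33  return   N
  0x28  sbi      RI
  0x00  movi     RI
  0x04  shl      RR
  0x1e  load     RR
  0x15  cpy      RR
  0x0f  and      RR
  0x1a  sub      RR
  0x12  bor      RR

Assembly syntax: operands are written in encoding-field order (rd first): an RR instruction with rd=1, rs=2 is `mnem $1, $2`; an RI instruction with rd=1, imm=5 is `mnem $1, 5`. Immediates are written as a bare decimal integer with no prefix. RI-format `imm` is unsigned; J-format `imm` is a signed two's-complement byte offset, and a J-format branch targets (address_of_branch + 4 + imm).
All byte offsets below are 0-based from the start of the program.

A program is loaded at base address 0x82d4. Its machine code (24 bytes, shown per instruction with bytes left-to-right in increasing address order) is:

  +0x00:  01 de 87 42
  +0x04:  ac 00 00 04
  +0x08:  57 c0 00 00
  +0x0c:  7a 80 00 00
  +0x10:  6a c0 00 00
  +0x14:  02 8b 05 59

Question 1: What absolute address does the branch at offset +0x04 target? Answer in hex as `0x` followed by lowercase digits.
[04] ac 00 00 04 → 0xac000004
  op=0xac000004>>26=0x2b ⇒ call (J)
  imm: (w>>0)&0x3ffffff=0x4 → 4
  target = base 0x82d4 + off 0x04 + 4 + imm 4 = 0x82e0

0x82e0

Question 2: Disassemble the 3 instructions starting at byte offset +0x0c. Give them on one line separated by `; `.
@+0c  big-endian(7a 80 00 00) = 0x7a800000
  opcode bits[31:26]=0x1e: load/RR
  [25:23] rd=5 = $5
  [22:20] rs=0 = $0
@+10  big-endian(6a c0 00 00) = 0x6ac00000
  opcode bits[31:26]=0x1a: sub/RR
  [25:23] rd=5 = $5
  [22:20] rs=4 = $4
@+14  big-endian(02 8b 05 59) = 0x028b0559
  opcode bits[31:26]=0x0: movi/RI
  [25:23] rd=5 = $5
  [22:0] imm=722265 = 722265

load $5, $0; sub $5, $4; movi $5, 722265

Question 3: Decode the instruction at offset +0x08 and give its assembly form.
[08] 57 c0 00 00 → 0x57c00000
  opcode bits[31:26]=0x15: cpy/RR
  rd@[25:23]=0x7 ⇒ $7
  rs@[22:20]=0x4 ⇒ $4

cpy $7, $4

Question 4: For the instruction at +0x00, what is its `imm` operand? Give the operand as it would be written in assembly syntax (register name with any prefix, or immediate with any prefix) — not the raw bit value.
6195010

[00] 01 de 87 42 → 0x01de8742
  top 6b → 0x0 → movi [RI]
  rd@[25:23]=0x3 ⇒ $3
  imm@[22:0]=0x5e8742 ⇒ 6195010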